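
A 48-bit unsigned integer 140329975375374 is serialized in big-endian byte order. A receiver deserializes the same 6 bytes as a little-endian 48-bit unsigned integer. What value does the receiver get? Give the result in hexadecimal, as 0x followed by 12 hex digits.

0x0E66551EA17F

140329975375374 in 48-bit hexadecimal is 0x7FA11E55660E.
Stored big-endian, the bytes at ascending addresses are 7F A1 1E 55 66 0E.
Read back as little-endian, the first byte is least significant, giving 0x0E66551EA17F.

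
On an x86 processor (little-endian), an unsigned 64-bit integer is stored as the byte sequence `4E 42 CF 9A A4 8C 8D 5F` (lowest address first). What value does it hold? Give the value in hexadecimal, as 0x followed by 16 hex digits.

Little-endian: lowest address holds the least-significant byte.
Reassemble most-significant byte first: 5F 8D 8C A4 9A CF 42 4E → 0x5F8D8CA49ACF424E.

0x5F8D8CA49ACF424E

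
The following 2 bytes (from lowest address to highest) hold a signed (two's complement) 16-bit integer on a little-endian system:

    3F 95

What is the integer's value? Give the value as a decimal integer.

-27329

In little-endian order the low byte comes first in memory.
Reassemble most-significant byte first: 95 3F → 0x953F.
Top bit is set, so as a signed 16-bit value this is 0x953F − 2^16 = -27329.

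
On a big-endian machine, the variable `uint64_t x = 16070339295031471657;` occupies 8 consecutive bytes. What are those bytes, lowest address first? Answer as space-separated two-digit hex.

16070339295031471657 in hexadecimal, padded to 64 bits, is 0xDF055071CC5A2E29.
Split into bytes (most-significant first): DF 05 50 71 CC 5A 2E 29.
Big-endian stores the most-significant byte at the lowest address.
So the memory order matches the most-significant-first order: DF 05 50 71 CC 5A 2E 29.

DF 05 50 71 CC 5A 2E 29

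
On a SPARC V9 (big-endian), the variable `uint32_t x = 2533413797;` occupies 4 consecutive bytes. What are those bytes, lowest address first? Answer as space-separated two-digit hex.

97 00 D3 A5

2533413797 in hexadecimal, padded to 32 bits, is 0x9700D3A5.
Split into bytes (most-significant first): 97 00 D3 A5.
In big-endian order the high byte comes first in memory.
So the memory order matches the most-significant-first order: 97 00 D3 A5.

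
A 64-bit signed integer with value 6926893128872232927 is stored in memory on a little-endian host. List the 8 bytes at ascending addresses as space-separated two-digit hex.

DF 07 86 B7 99 44 21 60

6926893128872232927 in hexadecimal, padded to 64 bits, is 0x60214499B78607DF.
Split into bytes (most-significant first): 60 21 44 99 B7 86 07 DF.
In little-endian order the low byte comes first in memory.
So at ascending addresses the bytes are DF 07 86 B7 99 44 21 60.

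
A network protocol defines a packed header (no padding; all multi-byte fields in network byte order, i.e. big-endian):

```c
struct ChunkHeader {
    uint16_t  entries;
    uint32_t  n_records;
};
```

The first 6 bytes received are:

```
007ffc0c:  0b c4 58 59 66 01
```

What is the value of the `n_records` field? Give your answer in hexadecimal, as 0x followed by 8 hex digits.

`n_records` follows `entries` (2 bytes), so it starts at byte offset 2 and occupies 4 bytes.
Bytes at offsets 2..5: 58 59 66 01.
Big-endian stores the most-significant byte at the lowest address.
The bytes are already most-significant first: 0x58596601.

0x58596601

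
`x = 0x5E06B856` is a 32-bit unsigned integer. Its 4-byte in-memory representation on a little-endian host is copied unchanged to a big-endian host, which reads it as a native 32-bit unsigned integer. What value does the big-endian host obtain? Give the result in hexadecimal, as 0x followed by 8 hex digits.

Stored little-endian, the bytes at ascending addresses are 56 B8 06 5E.
Read back as big-endian, the last byte is least significant, giving 0x56B8065E.

0x56B8065E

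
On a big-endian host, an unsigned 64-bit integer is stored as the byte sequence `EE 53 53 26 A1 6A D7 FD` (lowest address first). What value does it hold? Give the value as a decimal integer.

17173161229475829757

Big-endian: lowest address holds the most-significant byte.
The bytes are already most-significant first: 0xEE535326A16AD7FD.
0xEE535326A16AD7FD = 17173161229475829757.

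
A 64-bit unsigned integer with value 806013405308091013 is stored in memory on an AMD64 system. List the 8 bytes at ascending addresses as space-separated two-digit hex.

85 7A 97 F3 EB 88 2F 0B

806013405308091013 in hexadecimal, padded to 64 bits, is 0x0B2F88EBF3977A85.
Split into bytes (most-significant first): 0B 2F 88 EB F3 97 7A 85.
Little-endian stores the least-significant byte at the lowest address.
So at ascending addresses the bytes are 85 7A 97 F3 EB 88 2F 0B.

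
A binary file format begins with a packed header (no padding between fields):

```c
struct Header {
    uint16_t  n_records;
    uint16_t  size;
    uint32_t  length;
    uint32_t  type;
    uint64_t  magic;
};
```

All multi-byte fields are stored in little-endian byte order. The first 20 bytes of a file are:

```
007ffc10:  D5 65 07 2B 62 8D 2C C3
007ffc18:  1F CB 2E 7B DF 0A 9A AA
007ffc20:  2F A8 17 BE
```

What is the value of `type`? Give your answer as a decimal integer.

`type` follows `n_records` (2 B), `size` (2 B), `length` (4 B), so it starts at offset 2 + 2 + 4 = 8 and occupies 4 bytes.
Bytes at offsets 8..11: 1F CB 2E 7B.
Little-endian: lowest address holds the least-significant byte.
Reassemble most-significant byte first: 7B 2E CB 1F → 0x7B2ECB1F.
0x7B2ECB1F = 2066664223.

2066664223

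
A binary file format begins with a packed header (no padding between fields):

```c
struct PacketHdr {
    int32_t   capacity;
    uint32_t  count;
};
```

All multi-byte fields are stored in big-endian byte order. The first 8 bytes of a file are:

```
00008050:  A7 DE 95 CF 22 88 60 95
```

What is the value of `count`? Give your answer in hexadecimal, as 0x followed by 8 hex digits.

0x22886095

`count` follows `capacity` (4 bytes), so it starts at byte offset 4 and occupies 4 bytes.
Bytes at offsets 4..7: 22 88 60 95.
In big-endian order the high byte comes first in memory.
The bytes are already most-significant first: 0x22886095.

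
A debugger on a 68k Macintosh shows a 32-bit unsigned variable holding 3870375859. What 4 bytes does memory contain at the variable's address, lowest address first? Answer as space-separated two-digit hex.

3870375859 in hexadecimal, padded to 32 bits, is 0xE6B13FB3.
Split into bytes (most-significant first): E6 B1 3F B3.
Big-endian stores the most-significant byte at the lowest address.
So the memory order matches the most-significant-first order: E6 B1 3F B3.

E6 B1 3F B3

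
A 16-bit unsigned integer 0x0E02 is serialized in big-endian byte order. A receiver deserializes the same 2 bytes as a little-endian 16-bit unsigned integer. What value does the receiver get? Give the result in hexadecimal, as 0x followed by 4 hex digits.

0x020E

Stored big-endian, the bytes at ascending addresses are 0E 02.
Read back as little-endian, the first byte is least significant, giving 0x020E.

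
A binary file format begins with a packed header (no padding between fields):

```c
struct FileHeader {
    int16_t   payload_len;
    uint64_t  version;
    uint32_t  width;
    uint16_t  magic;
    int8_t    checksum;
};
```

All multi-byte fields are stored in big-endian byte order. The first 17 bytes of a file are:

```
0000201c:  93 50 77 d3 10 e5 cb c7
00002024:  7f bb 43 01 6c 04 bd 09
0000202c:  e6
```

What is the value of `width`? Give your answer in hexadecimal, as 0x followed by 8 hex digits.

0x43016C04

`width` follows `payload_len` (2 B), `version` (8 B), so it starts at offset 2 + 8 = 10 and occupies 4 bytes.
Bytes at offsets 10..13: 43 01 6C 04.
In big-endian order the high byte comes first in memory.
The bytes are already most-significant first: 0x43016C04.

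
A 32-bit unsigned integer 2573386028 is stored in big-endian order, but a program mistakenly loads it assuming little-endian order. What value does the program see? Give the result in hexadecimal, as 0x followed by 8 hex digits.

0x2CC16299

2573386028 in 32-bit hexadecimal is 0x9962C12C.
Stored big-endian, the bytes at ascending addresses are 99 62 C1 2C.
Read back as little-endian, the first byte is least significant, giving 0x2CC16299.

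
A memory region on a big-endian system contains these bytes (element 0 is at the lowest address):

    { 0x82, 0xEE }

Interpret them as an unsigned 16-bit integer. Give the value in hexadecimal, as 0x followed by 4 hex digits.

0x82EE

In big-endian order the high byte comes first in memory.
The bytes are already most-significant first: 0x82EE.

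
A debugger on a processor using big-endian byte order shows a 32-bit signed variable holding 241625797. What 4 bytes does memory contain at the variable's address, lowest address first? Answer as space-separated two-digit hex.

241625797 in hexadecimal, padded to 32 bits, is 0x0E66EAC5.
Split into bytes (most-significant first): 0E 66 EA C5.
Big-endian stores the most-significant byte at the lowest address.
So the memory order matches the most-significant-first order: 0E 66 EA C5.

0E 66 EA C5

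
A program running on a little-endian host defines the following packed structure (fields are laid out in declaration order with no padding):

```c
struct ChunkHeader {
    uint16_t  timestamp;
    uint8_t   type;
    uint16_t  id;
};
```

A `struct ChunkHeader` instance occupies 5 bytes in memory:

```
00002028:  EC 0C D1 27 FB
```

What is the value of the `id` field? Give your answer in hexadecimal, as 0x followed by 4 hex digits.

0xFB27

`id` follows `timestamp` (2 B), `type` (1 B), so it starts at offset 2 + 1 = 3 and occupies 2 bytes.
Bytes at offsets 3..4: 27 FB.
In little-endian order the low byte comes first in memory.
Reassemble most-significant byte first: FB 27 → 0xFB27.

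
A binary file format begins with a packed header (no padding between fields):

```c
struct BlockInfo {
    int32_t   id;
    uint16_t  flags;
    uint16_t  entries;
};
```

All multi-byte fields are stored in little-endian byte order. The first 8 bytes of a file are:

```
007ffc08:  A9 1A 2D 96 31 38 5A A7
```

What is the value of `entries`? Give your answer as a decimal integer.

42842

`entries` follows `id` (4 B), `flags` (2 B), so it starts at offset 4 + 2 = 6 and occupies 2 bytes.
Bytes at offsets 6..7: 5A A7.
In little-endian order the low byte comes first in memory.
Reassemble most-significant byte first: A7 5A → 0xA75A.
0xA75A = 42842.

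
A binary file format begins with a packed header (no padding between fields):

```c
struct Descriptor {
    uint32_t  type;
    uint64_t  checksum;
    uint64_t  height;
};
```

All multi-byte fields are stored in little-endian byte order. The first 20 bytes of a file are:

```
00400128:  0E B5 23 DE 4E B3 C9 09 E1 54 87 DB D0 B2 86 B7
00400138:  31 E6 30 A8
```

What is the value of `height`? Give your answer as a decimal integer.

`height` follows `type` (4 B), `checksum` (8 B), so it starts at offset 4 + 8 = 12 and occupies 8 bytes.
Bytes at offsets 12..19: D0 B2 86 B7 31 E6 30 A8.
In little-endian order the low byte comes first in memory.
Reassemble most-significant byte first: A8 30 E6 31 B7 86 B2 D0 → 0xA830E631B786B2D0.
0xA830E631B786B2D0 = 12119439698460848848.

12119439698460848848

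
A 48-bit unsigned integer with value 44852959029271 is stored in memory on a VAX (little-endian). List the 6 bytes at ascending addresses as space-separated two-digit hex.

17 A8 B0 24 CB 28

44852959029271 in hexadecimal, padded to 48 bits, is 0x28CB24B0A817.
Split into bytes (most-significant first): 28 CB 24 B0 A8 17.
Little-endian: lowest address holds the least-significant byte.
So at ascending addresses the bytes are 17 A8 B0 24 CB 28.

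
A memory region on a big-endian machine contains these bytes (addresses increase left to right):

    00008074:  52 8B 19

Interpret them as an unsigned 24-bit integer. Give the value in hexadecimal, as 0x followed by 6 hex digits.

0x528B19

Big-endian: lowest address holds the most-significant byte.
The bytes are already most-significant first: 0x528B19.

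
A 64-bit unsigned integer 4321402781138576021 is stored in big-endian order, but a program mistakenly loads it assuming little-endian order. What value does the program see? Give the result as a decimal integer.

10764207866307213371

4321402781138576021 in 64-bit hexadecimal is 0x3BF8B4EF05266295.
Stored big-endian, the bytes at ascending addresses are 3B F8 B4 EF 05 26 62 95.
Read back as little-endian, the first byte is least significant, giving 0x95622605EFB4F83B.
0x95622605EFB4F83B = 10764207866307213371.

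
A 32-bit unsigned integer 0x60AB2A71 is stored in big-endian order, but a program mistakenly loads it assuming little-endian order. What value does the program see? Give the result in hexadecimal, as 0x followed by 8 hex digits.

0x712AAB60

Stored big-endian, the bytes at ascending addresses are 60 AB 2A 71.
Read back as little-endian, the first byte is least significant, giving 0x712AAB60.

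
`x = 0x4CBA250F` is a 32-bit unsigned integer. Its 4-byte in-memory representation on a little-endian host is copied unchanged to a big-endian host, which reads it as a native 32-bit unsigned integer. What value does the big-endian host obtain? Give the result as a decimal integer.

Stored little-endian, the bytes at ascending addresses are 0F 25 BA 4C.
Read back as big-endian, the last byte is least significant, giving 0x0F25BA4C.
0x0F25BA4C = 254130764.

254130764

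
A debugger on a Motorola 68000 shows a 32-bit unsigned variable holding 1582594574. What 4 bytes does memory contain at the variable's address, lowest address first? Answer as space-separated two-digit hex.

1582594574 in hexadecimal, padded to 32 bits, is 0x5E547A0E.
Split into bytes (most-significant first): 5E 54 7A 0E.
Big-endian: lowest address holds the most-significant byte.
So the memory order matches the most-significant-first order: 5E 54 7A 0E.

5E 54 7A 0E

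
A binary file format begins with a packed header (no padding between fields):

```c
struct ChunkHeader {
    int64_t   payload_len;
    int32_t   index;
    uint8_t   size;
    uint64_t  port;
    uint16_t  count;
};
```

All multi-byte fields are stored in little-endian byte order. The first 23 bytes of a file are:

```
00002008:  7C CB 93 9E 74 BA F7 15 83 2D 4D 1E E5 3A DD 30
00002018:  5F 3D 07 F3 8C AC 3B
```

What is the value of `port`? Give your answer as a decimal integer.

10156469544822037818

`port` follows `payload_len` (8 B), `index` (4 B), `size` (1 B), so it starts at offset 8 + 4 + 1 = 13 and occupies 8 bytes.
Bytes at offsets 13..20: 3A DD 30 5F 3D 07 F3 8C.
In little-endian order the low byte comes first in memory.
Reassemble most-significant byte first: 8C F3 07 3D 5F 30 DD 3A → 0x8CF3073D5F30DD3A.
0x8CF3073D5F30DD3A = 10156469544822037818.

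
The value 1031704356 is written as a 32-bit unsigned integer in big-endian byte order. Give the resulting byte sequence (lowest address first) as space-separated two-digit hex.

3D 7E 8F 24

1031704356 in hexadecimal, padded to 32 bits, is 0x3D7E8F24.
Split into bytes (most-significant first): 3D 7E 8F 24.
Big-endian: lowest address holds the most-significant byte.
So the memory order matches the most-significant-first order: 3D 7E 8F 24.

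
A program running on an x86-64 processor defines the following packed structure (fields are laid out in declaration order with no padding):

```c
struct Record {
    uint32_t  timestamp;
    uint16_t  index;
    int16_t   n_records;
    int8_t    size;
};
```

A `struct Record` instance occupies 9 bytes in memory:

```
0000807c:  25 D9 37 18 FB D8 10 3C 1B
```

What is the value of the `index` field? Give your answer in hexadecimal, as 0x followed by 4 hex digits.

`index` follows `timestamp` (4 bytes), so it starts at byte offset 4 and occupies 2 bytes.
Bytes at offsets 4..5: FB D8.
In little-endian order the low byte comes first in memory.
Reassemble most-significant byte first: D8 FB → 0xD8FB.

0xD8FB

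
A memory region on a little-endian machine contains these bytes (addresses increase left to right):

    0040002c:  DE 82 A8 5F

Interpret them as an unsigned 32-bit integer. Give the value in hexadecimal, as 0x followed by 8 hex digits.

0x5FA882DE

Little-endian stores the least-significant byte at the lowest address.
Reassemble most-significant byte first: 5F A8 82 DE → 0x5FA882DE.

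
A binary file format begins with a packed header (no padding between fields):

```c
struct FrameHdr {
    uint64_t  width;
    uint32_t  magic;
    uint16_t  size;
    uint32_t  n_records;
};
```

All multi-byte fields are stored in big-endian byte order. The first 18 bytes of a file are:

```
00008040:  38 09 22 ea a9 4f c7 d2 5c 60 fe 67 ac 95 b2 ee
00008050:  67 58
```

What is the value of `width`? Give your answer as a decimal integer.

4037796932172629970

`width` is the first field, at byte offset 0, occupying 8 bytes.
Bytes at offsets 0..7: 38 09 22 EA A9 4F C7 D2.
Big-endian: lowest address holds the most-significant byte.
The bytes are already most-significant first: 0x380922EAA94FC7D2.
0x380922EAA94FC7D2 = 4037796932172629970.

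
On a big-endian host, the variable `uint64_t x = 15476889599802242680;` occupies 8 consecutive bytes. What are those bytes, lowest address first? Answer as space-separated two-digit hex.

15476889599802242680 in hexadecimal, padded to 64 bits, is 0xD6C8F51748267678.
Split into bytes (most-significant first): D6 C8 F5 17 48 26 76 78.
Big-endian: lowest address holds the most-significant byte.
So the memory order matches the most-significant-first order: D6 C8 F5 17 48 26 76 78.

D6 C8 F5 17 48 26 76 78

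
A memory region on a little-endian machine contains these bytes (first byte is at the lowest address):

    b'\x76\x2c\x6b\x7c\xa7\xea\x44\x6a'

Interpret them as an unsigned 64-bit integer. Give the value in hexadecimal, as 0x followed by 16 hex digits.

Little-endian: lowest address holds the least-significant byte.
Reassemble most-significant byte first: 6A 44 EA A7 7C 6B 2C 76 → 0x6A44EAA77C6B2C76.

0x6A44EAA77C6B2C76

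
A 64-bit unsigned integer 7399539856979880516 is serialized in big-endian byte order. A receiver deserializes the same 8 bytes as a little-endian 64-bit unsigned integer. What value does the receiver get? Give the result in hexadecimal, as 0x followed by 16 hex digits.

0x446AA1A44B72B066

7399539856979880516 in 64-bit hexadecimal is 0x66B0724BA4A16A44.
Stored big-endian, the bytes at ascending addresses are 66 B0 72 4B A4 A1 6A 44.
Read back as little-endian, the first byte is least significant, giving 0x446AA1A44B72B066.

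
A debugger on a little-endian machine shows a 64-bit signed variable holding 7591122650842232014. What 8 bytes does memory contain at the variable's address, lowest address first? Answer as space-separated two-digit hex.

CE 74 DF D9 D4 15 59 69

7591122650842232014 in hexadecimal, padded to 64 bits, is 0x695915D4D9DF74CE.
Split into bytes (most-significant first): 69 59 15 D4 D9 DF 74 CE.
Little-endian: lowest address holds the least-significant byte.
So at ascending addresses the bytes are CE 74 DF D9 D4 15 59 69.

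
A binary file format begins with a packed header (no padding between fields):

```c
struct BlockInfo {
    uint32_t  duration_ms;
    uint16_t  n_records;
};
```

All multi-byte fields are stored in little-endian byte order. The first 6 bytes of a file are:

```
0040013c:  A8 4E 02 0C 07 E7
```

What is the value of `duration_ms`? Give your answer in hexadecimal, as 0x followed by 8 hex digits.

`duration_ms` is the first field, at byte offset 0, occupying 4 bytes.
Bytes at offsets 0..3: A8 4E 02 0C.
Little-endian stores the least-significant byte at the lowest address.
Reassemble most-significant byte first: 0C 02 4E A8 → 0x0C024EA8.

0x0C024EA8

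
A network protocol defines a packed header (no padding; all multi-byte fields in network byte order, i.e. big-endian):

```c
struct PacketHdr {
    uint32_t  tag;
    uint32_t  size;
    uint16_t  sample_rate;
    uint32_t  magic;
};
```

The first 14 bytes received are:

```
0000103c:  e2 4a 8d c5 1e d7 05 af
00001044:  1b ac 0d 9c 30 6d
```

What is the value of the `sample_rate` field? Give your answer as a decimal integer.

7084

`sample_rate` follows `tag` (4 B), `size` (4 B), so it starts at offset 4 + 4 = 8 and occupies 2 bytes.
Bytes at offsets 8..9: 1B AC.
Big-endian: lowest address holds the most-significant byte.
The bytes are already most-significant first: 0x1BAC.
0x1BAC = 7084.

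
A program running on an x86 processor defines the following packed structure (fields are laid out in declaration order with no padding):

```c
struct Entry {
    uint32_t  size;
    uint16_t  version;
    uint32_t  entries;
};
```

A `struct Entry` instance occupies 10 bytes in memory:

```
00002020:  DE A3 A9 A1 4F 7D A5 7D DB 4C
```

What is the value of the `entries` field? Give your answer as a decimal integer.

`entries` follows `size` (4 B), `version` (2 B), so it starts at offset 4 + 2 = 6 and occupies 4 bytes.
Bytes at offsets 6..9: A5 7D DB 4C.
Little-endian: lowest address holds the least-significant byte.
Reassemble most-significant byte first: 4C DB 7D A5 → 0x4CDB7DA5.
0x4CDB7DA5 = 1289452965.

1289452965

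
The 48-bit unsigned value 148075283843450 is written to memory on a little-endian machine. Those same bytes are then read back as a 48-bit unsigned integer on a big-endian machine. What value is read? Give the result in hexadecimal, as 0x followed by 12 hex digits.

0x7A89B176AC86

148075283843450 in 48-bit hexadecimal is 0x86AC76B1897A.
Stored little-endian, the bytes at ascending addresses are 7A 89 B1 76 AC 86.
Read back as big-endian, the last byte is least significant, giving 0x7A89B176AC86.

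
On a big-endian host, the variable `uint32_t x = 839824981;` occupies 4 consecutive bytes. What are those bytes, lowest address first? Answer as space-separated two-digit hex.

32 0E B6 55

839824981 in hexadecimal, padded to 32 bits, is 0x320EB655.
Split into bytes (most-significant first): 32 0E B6 55.
Big-endian: lowest address holds the most-significant byte.
So the memory order matches the most-significant-first order: 32 0E B6 55.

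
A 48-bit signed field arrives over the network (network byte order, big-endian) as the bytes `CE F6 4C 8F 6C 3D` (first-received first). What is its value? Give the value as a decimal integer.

-53917734966211

Big-endian: lowest address holds the most-significant byte.
The bytes are already most-significant first: 0xCEF64C8F6C3D.
Top bit is set, so as a signed 48-bit value this is 0xCEF64C8F6C3D − 2^48 = -53917734966211.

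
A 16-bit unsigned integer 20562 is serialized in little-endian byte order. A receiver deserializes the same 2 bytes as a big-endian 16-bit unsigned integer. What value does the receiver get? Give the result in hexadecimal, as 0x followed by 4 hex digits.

20562 in 16-bit hexadecimal is 0x5052.
Stored little-endian, the bytes at ascending addresses are 52 50.
Read back as big-endian, the last byte is least significant, giving 0x5250.

0x5250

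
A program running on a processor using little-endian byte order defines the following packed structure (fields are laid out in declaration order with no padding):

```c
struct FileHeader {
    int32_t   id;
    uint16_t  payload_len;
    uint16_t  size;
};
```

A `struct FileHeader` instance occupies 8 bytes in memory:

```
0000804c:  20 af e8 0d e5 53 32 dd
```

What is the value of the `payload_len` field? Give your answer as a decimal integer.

21477

`payload_len` follows `id` (4 bytes), so it starts at byte offset 4 and occupies 2 bytes.
Bytes at offsets 4..5: E5 53.
Little-endian: lowest address holds the least-significant byte.
Reassemble most-significant byte first: 53 E5 → 0x53E5.
0x53E5 = 21477.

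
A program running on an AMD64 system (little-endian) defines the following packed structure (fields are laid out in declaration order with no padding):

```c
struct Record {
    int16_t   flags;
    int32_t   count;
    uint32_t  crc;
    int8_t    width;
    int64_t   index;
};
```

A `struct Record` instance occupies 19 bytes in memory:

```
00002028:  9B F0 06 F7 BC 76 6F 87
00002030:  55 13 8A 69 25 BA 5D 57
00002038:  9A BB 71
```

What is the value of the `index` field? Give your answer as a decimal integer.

8195313646956062057

`index` follows `flags` (2 B), `count` (4 B), `crc` (4 B), `width` (1 B), so it starts at offset 2 + 4 + 4 + 1 = 11 and occupies 8 bytes.
Bytes at offsets 11..18: 69 25 BA 5D 57 9A BB 71.
In little-endian order the low byte comes first in memory.
Reassemble most-significant byte first: 71 BB 9A 57 5D BA 25 69 → 0x71BB9A575DBA2569.
0x71BB9A575DBA2569 = 8195313646956062057.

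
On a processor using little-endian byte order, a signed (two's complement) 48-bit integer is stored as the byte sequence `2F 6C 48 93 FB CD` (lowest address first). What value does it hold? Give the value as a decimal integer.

Little-endian stores the least-significant byte at the lowest address.
Reassemble most-significant byte first: CD FB 93 48 6C 2F → 0xCDFB93486C2F.
Top bit is set, so as a signed 48-bit value this is 0xCDFB93486C2F − 2^48 = -54994585228241.

-54994585228241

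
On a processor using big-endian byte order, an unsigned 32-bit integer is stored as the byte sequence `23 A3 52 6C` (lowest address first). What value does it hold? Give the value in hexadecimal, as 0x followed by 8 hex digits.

0x23A3526C

In big-endian order the high byte comes first in memory.
The bytes are already most-significant first: 0x23A3526C.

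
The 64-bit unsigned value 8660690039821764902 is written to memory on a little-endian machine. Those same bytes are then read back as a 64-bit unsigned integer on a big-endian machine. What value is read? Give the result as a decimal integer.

8660690039821764902 in 64-bit hexadecimal is 0x7830F3B475570926.
Stored little-endian, the bytes at ascending addresses are 26 09 57 75 B4 F3 30 78.
Read back as big-endian, the last byte is least significant, giving 0x26095775B4F33078.
0x26095775B4F33078 = 2740818011290284152.

2740818011290284152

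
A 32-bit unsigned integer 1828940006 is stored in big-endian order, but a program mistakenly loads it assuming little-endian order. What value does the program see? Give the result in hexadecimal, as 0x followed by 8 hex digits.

0xE668036D

1828940006 in 32-bit hexadecimal is 0x6D0368E6.
Stored big-endian, the bytes at ascending addresses are 6D 03 68 E6.
Read back as little-endian, the first byte is least significant, giving 0xE668036D.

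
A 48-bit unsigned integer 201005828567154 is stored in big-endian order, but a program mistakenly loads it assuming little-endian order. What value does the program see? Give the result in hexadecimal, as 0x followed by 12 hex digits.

0x72700251D0B6

201005828567154 in 48-bit hexadecimal is 0xB6D051027072.
Stored big-endian, the bytes at ascending addresses are B6 D0 51 02 70 72.
Read back as little-endian, the first byte is least significant, giving 0x72700251D0B6.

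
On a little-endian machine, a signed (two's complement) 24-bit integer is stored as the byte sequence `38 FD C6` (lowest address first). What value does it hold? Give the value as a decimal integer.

-3736264

Little-endian stores the least-significant byte at the lowest address.
Reassemble most-significant byte first: C6 FD 38 → 0xC6FD38.
Top bit is set, so as a signed 24-bit value this is 0xC6FD38 − 2^24 = -3736264.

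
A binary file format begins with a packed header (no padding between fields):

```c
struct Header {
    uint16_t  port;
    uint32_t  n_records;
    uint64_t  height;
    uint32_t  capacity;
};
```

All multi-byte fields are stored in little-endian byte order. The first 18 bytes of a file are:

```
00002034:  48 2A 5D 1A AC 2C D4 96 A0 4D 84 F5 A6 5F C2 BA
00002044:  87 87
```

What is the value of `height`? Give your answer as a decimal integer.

`height` follows `port` (2 B), `n_records` (4 B), so it starts at offset 2 + 4 = 6 and occupies 8 bytes.
Bytes at offsets 6..13: D4 96 A0 4D 84 F5 A6 5F.
Little-endian: lowest address holds the least-significant byte.
Reassemble most-significant byte first: 5F A6 F5 84 4D A0 96 D4 → 0x5FA6F5844DA096D4.
0x5FA6F5844DA096D4 = 6892466228323981012.

6892466228323981012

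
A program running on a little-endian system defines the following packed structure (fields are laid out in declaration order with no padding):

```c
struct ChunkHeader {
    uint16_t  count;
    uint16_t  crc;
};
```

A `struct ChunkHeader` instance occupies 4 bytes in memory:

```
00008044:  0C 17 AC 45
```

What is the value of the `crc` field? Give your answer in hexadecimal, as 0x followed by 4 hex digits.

0x45AC

`crc` follows `count` (2 bytes), so it starts at byte offset 2 and occupies 2 bytes.
Bytes at offsets 2..3: AC 45.
Little-endian: lowest address holds the least-significant byte.
Reassemble most-significant byte first: 45 AC → 0x45AC.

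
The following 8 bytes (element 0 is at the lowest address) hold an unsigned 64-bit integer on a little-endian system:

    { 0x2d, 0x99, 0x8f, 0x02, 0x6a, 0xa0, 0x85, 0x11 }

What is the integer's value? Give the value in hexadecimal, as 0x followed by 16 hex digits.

0x1185A06A028F992D

Little-endian stores the least-significant byte at the lowest address.
Reassemble most-significant byte first: 11 85 A0 6A 02 8F 99 2D → 0x1185A06A028F992D.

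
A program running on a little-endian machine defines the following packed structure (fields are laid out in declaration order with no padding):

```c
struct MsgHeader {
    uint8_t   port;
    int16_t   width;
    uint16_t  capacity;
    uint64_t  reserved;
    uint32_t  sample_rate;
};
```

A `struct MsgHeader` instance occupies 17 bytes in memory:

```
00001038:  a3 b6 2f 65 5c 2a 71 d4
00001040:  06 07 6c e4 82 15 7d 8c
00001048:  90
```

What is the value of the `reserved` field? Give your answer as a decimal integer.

`reserved` follows `port` (1 B), `width` (2 B), `capacity` (2 B), so it starts at offset 1 + 2 + 2 = 5 and occupies 8 bytes.
Bytes at offsets 5..12: 2A 71 D4 06 07 6C E4 82.
Little-endian stores the least-significant byte at the lowest address.
Reassemble most-significant byte first: 82 E4 6C 07 06 D4 71 2A → 0x82E46C0706D4712A.
0x82E46C0706D4712A = 9431782297055818026.

9431782297055818026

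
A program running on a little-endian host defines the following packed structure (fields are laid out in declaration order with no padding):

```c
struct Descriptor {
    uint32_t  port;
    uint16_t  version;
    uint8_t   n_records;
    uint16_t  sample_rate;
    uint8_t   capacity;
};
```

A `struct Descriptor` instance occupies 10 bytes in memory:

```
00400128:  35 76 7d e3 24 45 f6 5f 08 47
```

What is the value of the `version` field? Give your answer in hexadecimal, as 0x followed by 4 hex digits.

0x4524

`version` follows `port` (4 bytes), so it starts at byte offset 4 and occupies 2 bytes.
Bytes at offsets 4..5: 24 45.
In little-endian order the low byte comes first in memory.
Reassemble most-significant byte first: 45 24 → 0x4524.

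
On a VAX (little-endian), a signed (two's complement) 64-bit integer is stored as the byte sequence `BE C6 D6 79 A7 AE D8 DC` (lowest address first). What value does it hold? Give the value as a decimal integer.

Little-endian: lowest address holds the least-significant byte.
Reassemble most-significant byte first: DC D8 AE A7 79 D6 C6 BE → 0xDCD8AEA779D6C6BE.
Top bit is set, so as a signed 64-bit value this is 0xDCD8AEA779D6C6BE − 2^64 = -2533082756069013826.

-2533082756069013826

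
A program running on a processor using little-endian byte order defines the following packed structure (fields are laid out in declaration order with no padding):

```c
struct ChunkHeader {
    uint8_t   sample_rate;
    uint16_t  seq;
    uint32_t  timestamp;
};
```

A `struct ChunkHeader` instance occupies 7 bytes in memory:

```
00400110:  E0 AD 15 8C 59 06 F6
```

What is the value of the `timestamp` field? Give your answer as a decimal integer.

`timestamp` follows `sample_rate` (1 B), `seq` (2 B), so it starts at offset 1 + 2 = 3 and occupies 4 bytes.
Bytes at offsets 3..6: 8C 59 06 F6.
Little-endian: lowest address holds the least-significant byte.
Reassemble most-significant byte first: F6 06 59 8C → 0xF606598C.
0xF606598C = 4127611276.

4127611276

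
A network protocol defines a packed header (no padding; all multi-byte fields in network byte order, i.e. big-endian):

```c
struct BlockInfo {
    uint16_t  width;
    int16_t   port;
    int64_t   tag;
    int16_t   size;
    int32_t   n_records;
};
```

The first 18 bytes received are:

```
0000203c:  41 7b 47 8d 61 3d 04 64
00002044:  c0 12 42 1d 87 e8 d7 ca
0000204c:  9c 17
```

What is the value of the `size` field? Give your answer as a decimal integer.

`size` follows `width` (2 B), `port` (2 B), `tag` (8 B), so it starts at offset 2 + 2 + 8 = 12 and occupies 2 bytes.
Bytes at offsets 12..13: 87 E8.
In big-endian order the high byte comes first in memory.
The bytes are already most-significant first: 0x87E8.
Top bit is set, so as a signed 16-bit value this is 0x87E8 − 2^16 = -30744.

-30744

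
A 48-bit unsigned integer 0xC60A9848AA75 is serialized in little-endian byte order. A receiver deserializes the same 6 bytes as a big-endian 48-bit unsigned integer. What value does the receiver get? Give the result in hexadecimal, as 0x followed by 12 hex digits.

Stored little-endian, the bytes at ascending addresses are 75 AA 48 98 0A C6.
Read back as big-endian, the last byte is least significant, giving 0x75AA48980AC6.

0x75AA48980AC6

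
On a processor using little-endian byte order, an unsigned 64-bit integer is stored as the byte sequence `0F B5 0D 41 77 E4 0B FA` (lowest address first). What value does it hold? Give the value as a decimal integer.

18017745935069459727

Little-endian: lowest address holds the least-significant byte.
Reassemble most-significant byte first: FA 0B E4 77 41 0D B5 0F → 0xFA0BE477410DB50F.
0xFA0BE477410DB50F = 18017745935069459727.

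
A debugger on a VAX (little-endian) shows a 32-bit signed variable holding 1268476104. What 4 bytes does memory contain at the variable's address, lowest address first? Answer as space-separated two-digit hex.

1268476104 in hexadecimal, padded to 32 bits, is 0x4B9B68C8.
Split into bytes (most-significant first): 4B 9B 68 C8.
Little-endian: lowest address holds the least-significant byte.
So at ascending addresses the bytes are C8 68 9B 4B.

C8 68 9B 4B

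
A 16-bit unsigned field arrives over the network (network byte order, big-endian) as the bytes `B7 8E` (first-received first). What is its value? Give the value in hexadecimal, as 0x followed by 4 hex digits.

Big-endian stores the most-significant byte at the lowest address.
The bytes are already most-significant first: 0xB78E.

0xB78E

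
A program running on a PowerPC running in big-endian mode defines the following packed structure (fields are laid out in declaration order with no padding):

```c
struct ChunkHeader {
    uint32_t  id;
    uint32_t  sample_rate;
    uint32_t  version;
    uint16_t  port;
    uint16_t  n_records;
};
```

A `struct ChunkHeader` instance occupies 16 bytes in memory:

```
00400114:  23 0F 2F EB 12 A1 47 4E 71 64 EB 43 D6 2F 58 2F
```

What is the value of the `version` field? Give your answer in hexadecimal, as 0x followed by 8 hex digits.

`version` follows `id` (4 B), `sample_rate` (4 B), so it starts at offset 4 + 4 = 8 and occupies 4 bytes.
Bytes at offsets 8..11: 71 64 EB 43.
In big-endian order the high byte comes first in memory.
The bytes are already most-significant first: 0x7164EB43.

0x7164EB43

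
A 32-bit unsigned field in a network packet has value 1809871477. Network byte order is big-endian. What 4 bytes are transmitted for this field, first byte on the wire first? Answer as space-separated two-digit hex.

1809871477 in hexadecimal, padded to 32 bits, is 0x6BE07275.
Split into bytes (most-significant first): 6B E0 72 75.
Big-endian: lowest address holds the most-significant byte.
So the memory order matches the most-significant-first order: 6B E0 72 75.

6B E0 72 75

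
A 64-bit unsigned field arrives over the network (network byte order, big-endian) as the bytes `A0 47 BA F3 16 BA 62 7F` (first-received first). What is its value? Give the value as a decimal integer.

11549405322636059263

Big-endian stores the most-significant byte at the lowest address.
The bytes are already most-significant first: 0xA047BAF316BA627F.
0xA047BAF316BA627F = 11549405322636059263.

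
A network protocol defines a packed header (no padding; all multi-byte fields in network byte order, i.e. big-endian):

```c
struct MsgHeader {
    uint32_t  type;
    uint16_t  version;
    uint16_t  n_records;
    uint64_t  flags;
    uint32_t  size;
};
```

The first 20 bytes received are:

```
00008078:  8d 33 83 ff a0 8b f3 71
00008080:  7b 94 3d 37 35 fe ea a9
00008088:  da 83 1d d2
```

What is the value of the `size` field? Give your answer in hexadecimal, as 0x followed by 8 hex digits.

0xDA831DD2

`size` follows `type` (4 B), `version` (2 B), `n_records` (2 B), `flags` (8 B), so it starts at offset 4 + 2 + 2 + 8 = 16 and occupies 4 bytes.
Bytes at offsets 16..19: DA 83 1D D2.
In big-endian order the high byte comes first in memory.
The bytes are already most-significant first: 0xDA831DD2.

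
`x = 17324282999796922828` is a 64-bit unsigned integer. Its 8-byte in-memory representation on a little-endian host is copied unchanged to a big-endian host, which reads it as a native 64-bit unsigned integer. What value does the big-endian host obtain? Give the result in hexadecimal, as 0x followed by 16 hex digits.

17324282999796922828 in 64-bit hexadecimal is 0xF06C3799AF3BF9CC.
Stored little-endian, the bytes at ascending addresses are CC F9 3B AF 99 37 6C F0.
Read back as big-endian, the last byte is least significant, giving 0xCCF93BAF99376CF0.

0xCCF93BAF99376CF0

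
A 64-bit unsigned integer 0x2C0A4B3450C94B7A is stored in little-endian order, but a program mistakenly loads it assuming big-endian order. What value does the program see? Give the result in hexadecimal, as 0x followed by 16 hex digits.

Stored little-endian, the bytes at ascending addresses are 7A 4B C9 50 34 4B 0A 2C.
Read back as big-endian, the last byte is least significant, giving 0x7A4BC950344B0A2C.

0x7A4BC950344B0A2C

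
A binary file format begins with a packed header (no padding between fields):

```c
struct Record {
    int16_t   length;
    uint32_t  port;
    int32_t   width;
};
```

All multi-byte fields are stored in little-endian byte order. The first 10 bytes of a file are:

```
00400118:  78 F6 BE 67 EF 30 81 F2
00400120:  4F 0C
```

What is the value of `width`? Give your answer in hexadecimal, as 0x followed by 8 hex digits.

`width` follows `length` (2 B), `port` (4 B), so it starts at offset 2 + 4 = 6 and occupies 4 bytes.
Bytes at offsets 6..9: 81 F2 4F 0C.
Little-endian stores the least-significant byte at the lowest address.
Reassemble most-significant byte first: 0C 4F F2 81 → 0x0C4FF281.

0x0C4FF281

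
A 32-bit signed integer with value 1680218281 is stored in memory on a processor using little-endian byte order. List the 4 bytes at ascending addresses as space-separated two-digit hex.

1680218281 in hexadecimal, padded to 32 bits, is 0x642618A9.
Split into bytes (most-significant first): 64 26 18 A9.
In little-endian order the low byte comes first in memory.
So at ascending addresses the bytes are A9 18 26 64.

A9 18 26 64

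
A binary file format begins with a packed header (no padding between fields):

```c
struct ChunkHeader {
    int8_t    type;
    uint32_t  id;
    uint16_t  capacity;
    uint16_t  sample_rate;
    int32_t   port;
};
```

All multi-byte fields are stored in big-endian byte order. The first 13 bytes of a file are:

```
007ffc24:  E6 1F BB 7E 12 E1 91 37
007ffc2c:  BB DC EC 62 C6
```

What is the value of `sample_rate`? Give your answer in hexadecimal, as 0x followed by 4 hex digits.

`sample_rate` follows `type` (1 B), `id` (4 B), `capacity` (2 B), so it starts at offset 1 + 4 + 2 = 7 and occupies 2 bytes.
Bytes at offsets 7..8: 37 BB.
In big-endian order the high byte comes first in memory.
The bytes are already most-significant first: 0x37BB.

0x37BB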